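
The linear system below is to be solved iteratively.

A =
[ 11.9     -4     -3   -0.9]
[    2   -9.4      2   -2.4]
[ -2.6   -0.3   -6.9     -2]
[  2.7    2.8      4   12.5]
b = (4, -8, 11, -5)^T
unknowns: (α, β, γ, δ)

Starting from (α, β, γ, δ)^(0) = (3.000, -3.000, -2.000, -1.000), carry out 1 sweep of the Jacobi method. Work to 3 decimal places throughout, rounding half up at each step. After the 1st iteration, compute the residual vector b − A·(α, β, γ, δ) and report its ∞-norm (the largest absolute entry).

Iteration 1:
  α = (4 - (-4)·-3.000 - (-3)·-2.000 - (-0.9)·-1.000) / (11.9) = -1.252
  β = (-8 - (2)·3.000 - (2)·-2.000 - (-2.4)·-1.000) / (-9.4) = 1.319
  γ = (11 - (-2.6)·3.000 - (-0.3)·-3.000 - (-2)·-1.000) / (-6.9) = -2.304
  δ = (-5 - (2.7)·3.000 - (2.8)·-3.000 - (4)·-2.000) / (12.5) = 0.264
Residual b − A·x = (17.500, 12.144, -7.229, 0.603); ∞-norm = 17.500

17.500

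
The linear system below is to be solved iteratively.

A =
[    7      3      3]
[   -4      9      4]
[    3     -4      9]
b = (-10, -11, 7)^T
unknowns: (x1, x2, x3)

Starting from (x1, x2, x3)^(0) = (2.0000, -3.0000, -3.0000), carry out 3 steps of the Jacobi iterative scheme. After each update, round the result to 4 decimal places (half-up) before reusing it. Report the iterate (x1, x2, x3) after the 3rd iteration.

Iteration 1:
  x1 = (-10 - (3)·-3.0000 - (3)·-3.0000) / (7) = 1.1429
  x2 = (-11 - (-4)·2.0000 - (4)·-3.0000) / (9) = 1.0000
  x3 = (7 - (3)·2.0000 - (-4)·-3.0000) / (9) = -1.2222
Iteration 2:
  x1 = (-10 - (3)·1.0000 - (3)·-1.2222) / (7) = -1.3333
  x2 = (-11 - (-4)·1.1429 - (4)·-1.2222) / (9) = -0.1711
  x3 = (7 - (3)·1.1429 - (-4)·1.0000) / (9) = 0.8413
Iteration 3:
  x1 = (-10 - (3)·-0.1711 - (3)·0.8413) / (7) = -1.7158
  x2 = (-11 - (-4)·-1.3333 - (4)·0.8413) / (9) = -2.1887
  x3 = (7 - (3)·-1.3333 - (-4)·-0.1711) / (9) = 1.1462

(-1.7158, -2.1887, 1.1462)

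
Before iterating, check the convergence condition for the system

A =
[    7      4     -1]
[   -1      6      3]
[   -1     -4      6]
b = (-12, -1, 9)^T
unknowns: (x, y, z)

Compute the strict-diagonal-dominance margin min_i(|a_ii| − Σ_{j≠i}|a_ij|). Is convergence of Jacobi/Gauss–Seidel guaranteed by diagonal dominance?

row 1: |7| − (4+1) = 2
row 2: |6| − (1+3) = 2
row 3: |6| − (1+4) = 1
minimum over rows = 1 → strictly diagonally dominant (convergence guaranteed)

1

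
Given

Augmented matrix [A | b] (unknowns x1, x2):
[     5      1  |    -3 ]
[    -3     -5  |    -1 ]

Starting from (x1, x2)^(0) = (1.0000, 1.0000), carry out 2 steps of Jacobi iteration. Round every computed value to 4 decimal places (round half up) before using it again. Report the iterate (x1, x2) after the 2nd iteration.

Iteration 1:
  x1 = (-3 - (1)·1.0000) / (5) = -0.8000
  x2 = (-1 - (-3)·1.0000) / (-5) = -0.4000
Iteration 2:
  x1 = (-3 - (1)·-0.4000) / (5) = -0.5200
  x2 = (-1 - (-3)·-0.8000) / (-5) = 0.6800

(-0.5200, 0.6800)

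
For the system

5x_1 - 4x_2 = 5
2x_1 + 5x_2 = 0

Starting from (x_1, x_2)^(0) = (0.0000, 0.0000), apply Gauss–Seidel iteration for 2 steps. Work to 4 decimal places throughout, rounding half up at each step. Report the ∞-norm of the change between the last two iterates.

0.3200

Iteration 1:
  x_1 = (5 - (-4)·0.0000) / (5) = 1.0000
  x_2 = (0 - (2)·1.0000) / (5) = -0.4000
Iteration 2:
  x_1 = (5 - (-4)·-0.4000) / (5) = 0.6800
  x_2 = (0 - (2)·0.6800) / (5) = -0.2720
Change: (-0.3200, 0.1280) → max |·| = 0.3200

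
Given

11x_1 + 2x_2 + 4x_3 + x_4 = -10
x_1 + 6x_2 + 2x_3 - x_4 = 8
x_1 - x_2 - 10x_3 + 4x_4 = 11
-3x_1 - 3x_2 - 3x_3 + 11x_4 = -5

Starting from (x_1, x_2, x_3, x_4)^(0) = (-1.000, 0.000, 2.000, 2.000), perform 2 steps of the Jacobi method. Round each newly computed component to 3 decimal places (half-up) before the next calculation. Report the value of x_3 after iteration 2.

-1.471

Iteration 1:
  x_1 = (-10 - (2)·0.000 - (4)·2.000 - (1)·2.000) / (11) = -1.818
  x_2 = (8 - (1)·-1.000 - (2)·2.000 - (-1)·2.000) / (6) = 1.167
  x_3 = (11 - (1)·-1.000 - (-1)·0.000 - (4)·2.000) / (-10) = -0.400
  x_4 = (-5 - (-3)·-1.000 - (-3)·0.000 - (-3)·2.000) / (11) = -0.182
Iteration 2:
  x_1 = (-10 - (2)·1.167 - (4)·-0.400 - (1)·-0.182) / (11) = -0.959
  x_2 = (8 - (1)·-1.818 - (2)·-0.400 - (-1)·-0.182) / (6) = 1.739
  x_3 = (11 - (1)·-1.818 - (-1)·1.167 - (4)·-0.182) / (-10) = -1.471
  x_4 = (-5 - (-3)·-1.818 - (-3)·1.167 - (-3)·-0.400) / (11) = -0.741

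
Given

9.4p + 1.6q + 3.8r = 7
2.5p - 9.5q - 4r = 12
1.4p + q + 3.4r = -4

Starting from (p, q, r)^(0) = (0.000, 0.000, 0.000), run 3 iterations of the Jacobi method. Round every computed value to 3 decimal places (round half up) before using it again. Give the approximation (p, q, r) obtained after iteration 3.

Iteration 1:
  p = (7 - (1.6)·0.000 - (3.8)·0.000) / (9.4) = 0.745
  q = (12 - (2.5)·0.000 - (-4)·0.000) / (-9.5) = -1.263
  r = (-4 - (1.4)·0.000 - (1)·0.000) / (3.4) = -1.176
Iteration 2:
  p = (7 - (1.6)·-1.263 - (3.8)·-1.176) / (9.4) = 1.435
  q = (12 - (2.5)·0.745 - (-4)·-1.176) / (-9.5) = -0.572
  r = (-4 - (1.4)·0.745 - (1)·-1.263) / (3.4) = -1.112
Iteration 3:
  p = (7 - (1.6)·-0.572 - (3.8)·-1.112) / (9.4) = 1.292
  q = (12 - (2.5)·1.435 - (-4)·-1.112) / (-9.5) = -0.417
  r = (-4 - (1.4)·1.435 - (1)·-0.572) / (3.4) = -1.599

(1.292, -0.417, -1.599)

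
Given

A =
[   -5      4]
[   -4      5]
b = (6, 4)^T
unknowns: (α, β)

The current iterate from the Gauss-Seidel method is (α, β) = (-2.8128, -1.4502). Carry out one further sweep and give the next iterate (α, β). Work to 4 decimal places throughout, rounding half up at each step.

(-2.3602, -1.0882)

One sweep:
  α = (6 - (4)·-1.4502) / (-5) = -2.3602
  β = (4 - (-4)·-2.3602) / (5) = -1.0882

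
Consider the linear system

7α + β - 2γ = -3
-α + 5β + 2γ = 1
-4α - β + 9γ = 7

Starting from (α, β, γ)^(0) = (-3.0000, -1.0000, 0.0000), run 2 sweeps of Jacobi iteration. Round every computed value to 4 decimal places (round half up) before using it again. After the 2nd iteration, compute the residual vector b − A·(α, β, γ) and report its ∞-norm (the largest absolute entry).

2.8222

Iteration 1:
  α = (-3 - (1)·-1.0000 - (-2)·0.0000) / (7) = -0.2857
  β = (1 - (-1)·-3.0000 - (2)·0.0000) / (5) = -0.4000
  γ = (7 - (-4)·-3.0000 - (-1)·-1.0000) / (9) = -0.6667
Iteration 2:
  α = (-3 - (1)·-0.4000 - (-2)·-0.6667) / (7) = -0.5619
  β = (1 - (-1)·-0.2857 - (2)·-0.6667) / (5) = 0.4095
  γ = (7 - (-4)·-0.2857 - (-1)·-0.4000) / (9) = 0.6064
Residual b − A·x = (1.7366, -2.8222, -0.2957); ∞-norm = 2.8222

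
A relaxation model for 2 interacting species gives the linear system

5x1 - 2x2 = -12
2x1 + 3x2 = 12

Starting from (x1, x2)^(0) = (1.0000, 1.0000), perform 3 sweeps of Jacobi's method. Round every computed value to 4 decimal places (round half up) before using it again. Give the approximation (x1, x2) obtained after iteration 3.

Iteration 1:
  x1 = (-12 - (-2)·1.0000) / (5) = -2.0000
  x2 = (12 - (2)·1.0000) / (3) = 3.3333
Iteration 2:
  x1 = (-12 - (-2)·3.3333) / (5) = -1.0667
  x2 = (12 - (2)·-2.0000) / (3) = 5.3333
Iteration 3:
  x1 = (-12 - (-2)·5.3333) / (5) = -0.2667
  x2 = (12 - (2)·-1.0667) / (3) = 4.7111

(-0.2667, 4.7111)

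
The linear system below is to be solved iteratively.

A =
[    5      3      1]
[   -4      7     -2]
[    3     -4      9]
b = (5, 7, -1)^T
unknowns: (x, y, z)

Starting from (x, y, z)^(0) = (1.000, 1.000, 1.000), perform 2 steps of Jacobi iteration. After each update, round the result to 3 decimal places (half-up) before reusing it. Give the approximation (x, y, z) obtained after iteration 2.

Iteration 1:
  x = (5 - (3)·1.000 - (1)·1.000) / (5) = 0.200
  y = (7 - (-4)·1.000 - (-2)·1.000) / (7) = 1.857
  z = (-1 - (3)·1.000 - (-4)·1.000) / (9) = 0.000
Iteration 2:
  x = (5 - (3)·1.857 - (1)·0.000) / (5) = -0.114
  y = (7 - (-4)·0.200 - (-2)·0.000) / (7) = 1.114
  z = (-1 - (3)·0.200 - (-4)·1.857) / (9) = 0.648

(-0.114, 1.114, 0.648)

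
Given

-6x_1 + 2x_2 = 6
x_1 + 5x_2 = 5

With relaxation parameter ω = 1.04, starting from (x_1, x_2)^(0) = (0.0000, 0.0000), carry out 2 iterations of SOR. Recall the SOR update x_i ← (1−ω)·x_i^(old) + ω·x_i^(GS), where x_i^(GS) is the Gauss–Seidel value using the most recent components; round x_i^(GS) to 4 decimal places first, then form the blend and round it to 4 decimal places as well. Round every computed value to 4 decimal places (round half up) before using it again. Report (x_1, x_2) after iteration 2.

Iteration 1:
  x_1: GS value = (6 - (2)·0.0000) / (-6) = -1.0000;  x_1 ← (1−ω)·0.0000 + ω·-1.0000 = -1.0400
  x_2: GS value = (5 - (1)·-1.0400) / (5) = 1.2080;  x_2 ← (1−ω)·0.0000 + ω·1.2080 = 1.2563
Iteration 2:
  x_1: GS value = (6 - (2)·1.2563) / (-6) = -0.5812;  x_1 ← (1−ω)·-1.0400 + ω·-0.5812 = -0.5628
  x_2: GS value = (5 - (1)·-0.5628) / (5) = 1.1126;  x_2 ← (1−ω)·1.2563 + ω·1.1126 = 1.1069

(-0.5628, 1.1069)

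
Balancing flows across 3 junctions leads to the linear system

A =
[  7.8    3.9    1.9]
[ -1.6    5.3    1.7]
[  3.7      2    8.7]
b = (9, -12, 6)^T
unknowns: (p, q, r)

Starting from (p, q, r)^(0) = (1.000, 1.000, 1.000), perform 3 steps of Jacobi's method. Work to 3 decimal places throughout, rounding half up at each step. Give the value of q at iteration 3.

Iteration 1:
  p = (9 - (3.9)·1.000 - (1.9)·1.000) / (7.8) = 0.410
  q = (-12 - (-1.6)·1.000 - (1.7)·1.000) / (5.3) = -2.283
  r = (6 - (3.7)·1.000 - (2)·1.000) / (8.7) = 0.034
Iteration 2:
  p = (9 - (3.9)·-2.283 - (1.9)·0.034) / (7.8) = 2.287
  q = (-12 - (-1.6)·0.410 - (1.7)·0.034) / (5.3) = -2.151
  r = (6 - (3.7)·0.410 - (2)·-2.283) / (8.7) = 1.040
Iteration 3:
  p = (9 - (3.9)·-2.151 - (1.9)·1.040) / (7.8) = 1.976
  q = (-12 - (-1.6)·2.287 - (1.7)·1.040) / (5.3) = -1.907
  r = (6 - (3.7)·2.287 - (2)·-2.151) / (8.7) = 0.212

-1.907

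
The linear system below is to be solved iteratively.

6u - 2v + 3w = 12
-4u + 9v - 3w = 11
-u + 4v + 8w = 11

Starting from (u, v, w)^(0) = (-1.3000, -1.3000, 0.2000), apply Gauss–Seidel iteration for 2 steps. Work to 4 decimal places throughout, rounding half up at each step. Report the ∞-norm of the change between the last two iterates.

0.8863

Iteration 1:
  u = (12 - (-2)·-1.3000 - (3)·0.2000) / (6) = 1.4667
  v = (11 - (-4)·1.4667 - (-3)·0.2000) / (9) = 1.9408
  w = (11 - (-1)·1.4667 - (4)·1.9408) / (8) = 0.5879
Iteration 2:
  u = (12 - (-2)·1.9408 - (3)·0.5879) / (6) = 2.3530
  v = (11 - (-4)·2.3530 - (-3)·0.5879) / (9) = 2.4640
  w = (11 - (-1)·2.3530 - (4)·2.4640) / (8) = 0.4371
Change: (0.8863, 0.5232, -0.1508) → max |·| = 0.8863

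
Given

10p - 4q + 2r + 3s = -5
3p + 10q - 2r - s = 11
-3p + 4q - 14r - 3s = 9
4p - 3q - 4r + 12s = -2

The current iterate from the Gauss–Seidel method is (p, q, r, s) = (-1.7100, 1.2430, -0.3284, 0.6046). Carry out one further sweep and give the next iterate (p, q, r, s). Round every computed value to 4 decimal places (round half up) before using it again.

(-0.1185, 1.1303, -0.4241, 0.0140)

One sweep:
  p = (-5 - (-4)·1.2430 - (2)·-0.3284 - (3)·0.6046) / (10) = -0.1185
  q = (11 - (3)·-0.1185 - (-2)·-0.3284 - (-1)·0.6046) / (10) = 1.1303
  r = (9 - (-3)·-0.1185 - (4)·1.1303 - (-3)·0.6046) / (-14) = -0.4241
  s = (-2 - (4)·-0.1185 - (-3)·1.1303 - (-4)·-0.4241) / (12) = 0.0140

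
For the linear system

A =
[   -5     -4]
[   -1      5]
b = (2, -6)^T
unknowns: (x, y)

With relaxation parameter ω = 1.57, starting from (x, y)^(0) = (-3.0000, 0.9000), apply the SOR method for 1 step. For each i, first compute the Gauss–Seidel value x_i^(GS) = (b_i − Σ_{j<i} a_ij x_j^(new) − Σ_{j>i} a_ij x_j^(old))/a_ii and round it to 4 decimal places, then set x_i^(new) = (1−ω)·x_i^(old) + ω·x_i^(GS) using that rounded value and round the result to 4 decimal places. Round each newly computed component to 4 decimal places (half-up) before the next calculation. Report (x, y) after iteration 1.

(-0.0484, -2.4122)

Iteration 1:
  x: GS value = (2 - (-4)·0.9000) / (-5) = -1.1200;  x ← (1−ω)·-3.0000 + ω·-1.1200 = -0.0484
  y: GS value = (-6 - (-1)·-0.0484) / (5) = -1.2097;  y ← (1−ω)·0.9000 + ω·-1.2097 = -2.4122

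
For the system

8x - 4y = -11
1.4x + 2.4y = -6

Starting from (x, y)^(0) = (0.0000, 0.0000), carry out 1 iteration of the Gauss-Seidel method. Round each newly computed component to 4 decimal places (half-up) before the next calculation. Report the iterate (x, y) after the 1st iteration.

(-1.3750, -1.6979)

Iteration 1:
  x = (-11 - (-4)·0.0000) / (8) = -1.3750
  y = (-6 - (1.4)·-1.3750) / (2.4) = -1.6979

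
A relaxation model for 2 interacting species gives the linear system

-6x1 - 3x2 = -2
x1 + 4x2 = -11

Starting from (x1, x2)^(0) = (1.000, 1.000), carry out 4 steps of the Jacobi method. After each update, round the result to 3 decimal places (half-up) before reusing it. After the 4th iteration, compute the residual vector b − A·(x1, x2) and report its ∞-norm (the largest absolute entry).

0.249

Iteration 1:
  x1 = (-2 - (-3)·1.000) / (-6) = -0.167
  x2 = (-11 - (1)·1.000) / (4) = -3.000
Iteration 2:
  x1 = (-2 - (-3)·-3.000) / (-6) = 1.833
  x2 = (-11 - (1)·-0.167) / (4) = -2.708
Iteration 3:
  x1 = (-2 - (-3)·-2.708) / (-6) = 1.687
  x2 = (-11 - (1)·1.833) / (4) = -3.208
Iteration 4:
  x1 = (-2 - (-3)·-3.208) / (-6) = 1.937
  x2 = (-11 - (1)·1.687) / (4) = -3.172
Residual b − A·x = (0.106, -0.249); ∞-norm = 0.249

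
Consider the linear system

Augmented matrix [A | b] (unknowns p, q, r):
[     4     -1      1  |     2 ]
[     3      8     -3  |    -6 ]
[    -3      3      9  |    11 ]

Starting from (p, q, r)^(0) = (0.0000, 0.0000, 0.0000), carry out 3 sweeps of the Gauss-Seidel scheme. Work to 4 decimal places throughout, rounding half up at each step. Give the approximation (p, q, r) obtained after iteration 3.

Iteration 1:
  p = (2 - (-1)·0.0000 - (1)·0.0000) / (4) = 0.5000
  q = (-6 - (3)·0.5000 - (-3)·0.0000) / (8) = -0.9375
  r = (11 - (-3)·0.5000 - (3)·-0.9375) / (9) = 1.7014
Iteration 2:
  p = (2 - (-1)·-0.9375 - (1)·1.7014) / (4) = -0.1597
  q = (-6 - (3)·-0.1597 - (-3)·1.7014) / (8) = -0.0521
  r = (11 - (-3)·-0.1597 - (3)·-0.0521) / (9) = 1.1864
Iteration 3:
  p = (2 - (-1)·-0.0521 - (1)·1.1864) / (4) = 0.1904
  q = (-6 - (3)·0.1904 - (-3)·1.1864) / (8) = -0.3765
  r = (11 - (-3)·0.1904 - (3)·-0.3765) / (9) = 1.4112

(0.1904, -0.3765, 1.4112)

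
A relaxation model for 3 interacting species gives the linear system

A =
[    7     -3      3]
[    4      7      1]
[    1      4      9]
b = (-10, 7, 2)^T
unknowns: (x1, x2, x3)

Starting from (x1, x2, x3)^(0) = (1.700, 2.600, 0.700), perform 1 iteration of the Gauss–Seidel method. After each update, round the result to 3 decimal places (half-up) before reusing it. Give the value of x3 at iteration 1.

Iteration 1:
  x1 = (-10 - (-3)·2.600 - (3)·0.700) / (7) = -0.614
  x2 = (7 - (4)·-0.614 - (1)·0.700) / (7) = 1.251
  x3 = (2 - (1)·-0.614 - (4)·1.251) / (9) = -0.266

-0.266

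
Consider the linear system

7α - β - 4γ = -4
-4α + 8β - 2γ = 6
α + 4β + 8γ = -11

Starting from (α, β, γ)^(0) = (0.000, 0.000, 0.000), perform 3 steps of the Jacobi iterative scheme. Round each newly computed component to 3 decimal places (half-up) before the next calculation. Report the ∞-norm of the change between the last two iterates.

0.416

Iteration 1:
  α = (-4 - (-1)·0.000 - (-4)·0.000) / (7) = -0.571
  β = (6 - (-4)·0.000 - (-2)·0.000) / (8) = 0.750
  γ = (-11 - (1)·0.000 - (4)·0.000) / (8) = -1.375
Iteration 2:
  α = (-4 - (-1)·0.750 - (-4)·-1.375) / (7) = -1.250
  β = (6 - (-4)·-0.571 - (-2)·-1.375) / (8) = 0.121
  γ = (-11 - (1)·-0.571 - (4)·0.750) / (8) = -1.679
Iteration 3:
  α = (-4 - (-1)·0.121 - (-4)·-1.679) / (7) = -1.514
  β = (6 - (-4)·-1.250 - (-2)·-1.679) / (8) = -0.295
  γ = (-11 - (1)·-1.250 - (4)·0.121) / (8) = -1.279
Change: (-0.264, -0.416, 0.400) → max |·| = 0.416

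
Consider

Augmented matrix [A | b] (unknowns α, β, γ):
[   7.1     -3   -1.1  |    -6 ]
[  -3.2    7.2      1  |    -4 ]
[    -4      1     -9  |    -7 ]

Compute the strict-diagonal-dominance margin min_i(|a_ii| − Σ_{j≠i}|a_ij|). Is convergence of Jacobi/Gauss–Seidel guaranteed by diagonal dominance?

3

row 1: |7.1| − (3+1.1) = 3
row 2: |7.2| − (3.2+1) = 3
row 3: |-9| − (4+1) = 4
minimum over rows = 3 → strictly diagonally dominant (convergence guaranteed)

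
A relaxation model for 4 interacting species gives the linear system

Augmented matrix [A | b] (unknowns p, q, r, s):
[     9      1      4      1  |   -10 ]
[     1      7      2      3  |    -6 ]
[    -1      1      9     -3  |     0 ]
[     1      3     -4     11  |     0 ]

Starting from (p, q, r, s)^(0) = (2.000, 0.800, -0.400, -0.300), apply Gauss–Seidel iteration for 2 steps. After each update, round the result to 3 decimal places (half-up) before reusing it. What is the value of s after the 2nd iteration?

0.302

Iteration 1:
  p = (-10 - (1)·0.800 - (4)·-0.400 - (1)·-0.300) / (9) = -0.989
  q = (-6 - (1)·-0.989 - (2)·-0.400 - (3)·-0.300) / (7) = -0.473
  r = (0 - (-1)·-0.989 - (1)·-0.473 - (-3)·-0.300) / (9) = -0.157
  s = (0 - (1)·-0.989 - (3)·-0.473 - (-4)·-0.157) / (11) = 0.162
Iteration 2:
  p = (-10 - (1)·-0.473 - (4)·-0.157 - (1)·0.162) / (9) = -1.007
  q = (-6 - (1)·-1.007 - (2)·-0.157 - (3)·0.162) / (7) = -0.738
  r = (0 - (-1)·-1.007 - (1)·-0.738 - (-3)·0.162) / (9) = 0.024
  s = (0 - (1)·-1.007 - (3)·-0.738 - (-4)·0.024) / (11) = 0.302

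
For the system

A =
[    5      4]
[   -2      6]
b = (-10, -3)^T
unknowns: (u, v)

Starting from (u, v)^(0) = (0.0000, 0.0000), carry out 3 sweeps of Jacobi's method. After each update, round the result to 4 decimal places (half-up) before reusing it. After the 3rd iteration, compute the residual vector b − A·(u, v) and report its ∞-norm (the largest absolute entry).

Iteration 1:
  u = (-10 - (4)·0.0000) / (5) = -2.0000
  v = (-3 - (-2)·0.0000) / (6) = -0.5000
Iteration 2:
  u = (-10 - (4)·-0.5000) / (5) = -1.6000
  v = (-3 - (-2)·-2.0000) / (6) = -1.1667
Iteration 3:
  u = (-10 - (4)·-1.1667) / (5) = -1.0666
  v = (-3 - (-2)·-1.6000) / (6) = -1.0333
Residual b − A·x = (-0.5338, 1.0666); ∞-norm = 1.0666

1.0666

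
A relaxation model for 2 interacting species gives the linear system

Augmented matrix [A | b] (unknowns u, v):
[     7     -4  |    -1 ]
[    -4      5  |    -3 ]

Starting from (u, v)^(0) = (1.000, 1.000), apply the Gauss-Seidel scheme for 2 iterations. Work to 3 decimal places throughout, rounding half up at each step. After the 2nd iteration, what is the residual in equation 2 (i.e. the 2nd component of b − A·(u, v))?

Iteration 1:
  u = (-1 - (-4)·1.000) / (7) = 0.429
  v = (-3 - (-4)·0.429) / (5) = -0.257
Iteration 2:
  u = (-1 - (-4)·-0.257) / (7) = -0.290
  v = (-3 - (-4)·-0.290) / (5) = -0.832
Residual b − A·x = (-2.298, 0.000)

0.000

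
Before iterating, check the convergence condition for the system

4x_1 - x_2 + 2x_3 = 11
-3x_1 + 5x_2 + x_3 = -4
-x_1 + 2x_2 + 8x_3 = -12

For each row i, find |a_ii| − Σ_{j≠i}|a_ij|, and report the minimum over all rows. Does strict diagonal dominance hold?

1

row 1: |4| − (1+2) = 1
row 2: |5| − (3+1) = 1
row 3: |8| − (1+2) = 5
minimum over rows = 1 → strictly diagonally dominant (convergence guaranteed)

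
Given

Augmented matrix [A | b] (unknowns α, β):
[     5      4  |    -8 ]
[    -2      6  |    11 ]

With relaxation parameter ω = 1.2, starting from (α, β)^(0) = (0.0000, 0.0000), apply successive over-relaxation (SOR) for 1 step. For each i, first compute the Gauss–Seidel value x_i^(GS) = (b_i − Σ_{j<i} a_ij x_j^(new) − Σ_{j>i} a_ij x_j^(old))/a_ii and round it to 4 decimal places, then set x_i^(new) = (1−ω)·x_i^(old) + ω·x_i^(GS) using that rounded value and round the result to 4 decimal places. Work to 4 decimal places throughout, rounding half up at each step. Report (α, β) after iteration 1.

Iteration 1:
  α: GS value = (-8 - (4)·0.0000) / (5) = -1.6000;  α ← (1−ω)·0.0000 + ω·-1.6000 = -1.9200
  β: GS value = (11 - (-2)·-1.9200) / (6) = 1.1933;  β ← (1−ω)·0.0000 + ω·1.1933 = 1.4320

(-1.9200, 1.4320)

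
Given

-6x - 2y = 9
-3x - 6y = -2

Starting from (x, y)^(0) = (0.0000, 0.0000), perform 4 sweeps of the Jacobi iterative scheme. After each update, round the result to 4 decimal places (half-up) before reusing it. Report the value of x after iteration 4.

-1.8796

Iteration 1:
  x = (9 - (-2)·0.0000) / (-6) = -1.5000
  y = (-2 - (-3)·0.0000) / (-6) = 0.3333
Iteration 2:
  x = (9 - (-2)·0.3333) / (-6) = -1.6111
  y = (-2 - (-3)·-1.5000) / (-6) = 1.0833
Iteration 3:
  x = (9 - (-2)·1.0833) / (-6) = -1.8611
  y = (-2 - (-3)·-1.6111) / (-6) = 1.1389
Iteration 4:
  x = (9 - (-2)·1.1389) / (-6) = -1.8796
  y = (-2 - (-3)·-1.8611) / (-6) = 1.2639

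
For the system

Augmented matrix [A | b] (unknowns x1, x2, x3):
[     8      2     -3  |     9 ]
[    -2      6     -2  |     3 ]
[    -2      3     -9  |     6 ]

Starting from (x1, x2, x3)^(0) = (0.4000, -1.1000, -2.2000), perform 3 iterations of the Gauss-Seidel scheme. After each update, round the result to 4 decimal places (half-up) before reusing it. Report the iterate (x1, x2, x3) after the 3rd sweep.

(0.7421, 0.5199, -0.6583)

Iteration 1:
  x1 = (9 - (2)·-1.1000 - (-3)·-2.2000) / (8) = 0.5750
  x2 = (3 - (-2)·0.5750 - (-2)·-2.2000) / (6) = -0.0417
  x3 = (6 - (-2)·0.5750 - (3)·-0.0417) / (-9) = -0.8083
Iteration 2:
  x1 = (9 - (2)·-0.0417 - (-3)·-0.8083) / (8) = 0.8323
  x2 = (3 - (-2)·0.8323 - (-2)·-0.8083) / (6) = 0.5080
  x3 = (6 - (-2)·0.8323 - (3)·0.5080) / (-9) = -0.6823
Iteration 3:
  x1 = (9 - (2)·0.5080 - (-3)·-0.6823) / (8) = 0.7421
  x2 = (3 - (-2)·0.7421 - (-2)·-0.6823) / (6) = 0.5199
  x3 = (6 - (-2)·0.7421 - (3)·0.5199) / (-9) = -0.6583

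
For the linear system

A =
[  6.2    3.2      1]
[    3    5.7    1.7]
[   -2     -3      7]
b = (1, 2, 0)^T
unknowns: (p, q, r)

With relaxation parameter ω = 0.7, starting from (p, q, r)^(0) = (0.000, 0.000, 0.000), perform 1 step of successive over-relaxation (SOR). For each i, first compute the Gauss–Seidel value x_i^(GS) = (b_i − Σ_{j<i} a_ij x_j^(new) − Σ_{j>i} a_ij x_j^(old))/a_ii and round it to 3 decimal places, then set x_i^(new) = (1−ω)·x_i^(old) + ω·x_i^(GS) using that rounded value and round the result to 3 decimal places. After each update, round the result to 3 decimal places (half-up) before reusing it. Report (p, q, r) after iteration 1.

(0.113, 0.204, 0.084)

Iteration 1:
  p: GS value = (1 - (3.2)·0.000 - (1)·0.000) / (6.2) = 0.161;  p ← (1−ω)·0.000 + ω·0.161 = 0.113
  q: GS value = (2 - (3)·0.113 - (1.7)·0.000) / (5.7) = 0.291;  q ← (1−ω)·0.000 + ω·0.291 = 0.204
  r: GS value = (0 - (-2)·0.113 - (-3)·0.204) / (7) = 0.120;  r ← (1−ω)·0.000 + ω·0.120 = 0.084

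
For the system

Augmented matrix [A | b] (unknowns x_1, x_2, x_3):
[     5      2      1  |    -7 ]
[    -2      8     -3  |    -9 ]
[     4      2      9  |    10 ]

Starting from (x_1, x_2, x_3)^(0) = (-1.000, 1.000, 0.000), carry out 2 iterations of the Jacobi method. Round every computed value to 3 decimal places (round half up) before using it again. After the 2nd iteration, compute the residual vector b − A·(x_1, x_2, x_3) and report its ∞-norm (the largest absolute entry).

4.017

Iteration 1:
  x_1 = (-7 - (2)·1.000 - (1)·0.000) / (5) = -1.800
  x_2 = (-9 - (-2)·-1.000 - (-3)·0.000) / (8) = -1.375
  x_3 = (10 - (4)·-1.000 - (2)·1.000) / (9) = 1.333
Iteration 2:
  x_1 = (-7 - (2)·-1.375 - (1)·1.333) / (5) = -1.117
  x_2 = (-9 - (-2)·-1.800 - (-3)·1.333) / (8) = -1.075
  x_3 = (10 - (4)·-1.800 - (2)·-1.375) / (9) = 2.217
Residual b − A·x = (-1.482, 4.017, -3.335); ∞-norm = 4.017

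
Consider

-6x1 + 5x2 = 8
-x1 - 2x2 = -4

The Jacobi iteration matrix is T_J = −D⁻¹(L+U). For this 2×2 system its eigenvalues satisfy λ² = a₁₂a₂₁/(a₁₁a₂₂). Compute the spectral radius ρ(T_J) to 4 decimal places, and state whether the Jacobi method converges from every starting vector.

0.6455

a₁₂a₂₁/(a₁₁a₂₂) = (5)·(-1) / ((-6)·(-2)) = -0.416667
ρ = √|-0.416667| = √0.416667 = 0.6455
ρ < 1, so Jacobi converges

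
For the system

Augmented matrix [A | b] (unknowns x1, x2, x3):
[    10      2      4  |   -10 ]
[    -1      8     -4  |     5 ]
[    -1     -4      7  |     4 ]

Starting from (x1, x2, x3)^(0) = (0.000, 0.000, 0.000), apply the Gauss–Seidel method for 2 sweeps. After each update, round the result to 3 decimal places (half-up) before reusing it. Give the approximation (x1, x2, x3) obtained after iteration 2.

(-1.386, 0.809, 0.836)

Iteration 1:
  x1 = (-10 - (2)·0.000 - (4)·0.000) / (10) = -1.000
  x2 = (5 - (-1)·-1.000 - (-4)·0.000) / (8) = 0.500
  x3 = (4 - (-1)·-1.000 - (-4)·0.500) / (7) = 0.714
Iteration 2:
  x1 = (-10 - (2)·0.500 - (4)·0.714) / (10) = -1.386
  x2 = (5 - (-1)·-1.386 - (-4)·0.714) / (8) = 0.809
  x3 = (4 - (-1)·-1.386 - (-4)·0.809) / (7) = 0.836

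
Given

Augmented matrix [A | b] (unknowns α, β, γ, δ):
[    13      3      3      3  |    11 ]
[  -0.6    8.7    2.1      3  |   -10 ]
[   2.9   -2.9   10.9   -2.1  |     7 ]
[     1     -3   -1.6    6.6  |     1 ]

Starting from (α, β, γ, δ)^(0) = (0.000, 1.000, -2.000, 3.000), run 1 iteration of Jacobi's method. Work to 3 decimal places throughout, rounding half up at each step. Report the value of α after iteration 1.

Iteration 1:
  α = (11 - (3)·1.000 - (3)·-2.000 - (3)·3.000) / (13) = 0.385
  β = (-10 - (-0.6)·0.000 - (2.1)·-2.000 - (3)·3.000) / (8.7) = -1.701
  γ = (7 - (2.9)·0.000 - (-2.9)·1.000 - (-2.1)·3.000) / (10.9) = 1.486
  δ = (1 - (1)·0.000 - (-3)·1.000 - (-1.6)·-2.000) / (6.6) = 0.121

0.385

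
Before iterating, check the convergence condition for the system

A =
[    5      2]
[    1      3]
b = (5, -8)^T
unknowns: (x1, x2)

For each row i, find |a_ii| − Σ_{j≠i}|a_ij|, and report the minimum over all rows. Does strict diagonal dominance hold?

2

row 1: |5| − (2) = 3
row 2: |3| − (1) = 2
minimum over rows = 2 → strictly diagonally dominant (convergence guaranteed)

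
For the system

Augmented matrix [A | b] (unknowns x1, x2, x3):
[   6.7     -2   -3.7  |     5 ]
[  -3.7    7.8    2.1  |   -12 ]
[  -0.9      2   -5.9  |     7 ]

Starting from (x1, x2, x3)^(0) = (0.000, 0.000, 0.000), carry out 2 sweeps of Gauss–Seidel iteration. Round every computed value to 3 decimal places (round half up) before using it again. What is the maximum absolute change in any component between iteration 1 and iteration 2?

Iteration 1:
  x1 = (5 - (-2)·0.000 - (-3.7)·0.000) / (6.7) = 0.746
  x2 = (-12 - (-3.7)·0.746 - (2.1)·0.000) / (7.8) = -1.185
  x3 = (7 - (-0.9)·0.746 - (2)·-1.185) / (-5.9) = -1.702
Iteration 2:
  x1 = (5 - (-2)·-1.185 - (-3.7)·-1.702) / (6.7) = -0.547
  x2 = (-12 - (-3.7)·-0.547 - (2.1)·-1.702) / (7.8) = -1.340
  x3 = (7 - (-0.9)·-0.547 - (2)·-1.340) / (-5.9) = -1.557
Change: (-1.293, -0.155, 0.145) → max |·| = 1.293

1.293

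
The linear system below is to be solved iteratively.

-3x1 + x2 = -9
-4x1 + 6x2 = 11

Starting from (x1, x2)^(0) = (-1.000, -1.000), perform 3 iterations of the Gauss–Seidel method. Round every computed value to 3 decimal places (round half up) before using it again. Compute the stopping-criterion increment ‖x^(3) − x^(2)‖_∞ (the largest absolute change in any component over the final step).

0.341

Iteration 1:
  x1 = (-9 - (1)·-1.000) / (-3) = 2.667
  x2 = (11 - (-4)·2.667) / (6) = 3.611
Iteration 2:
  x1 = (-9 - (1)·3.611) / (-3) = 4.204
  x2 = (11 - (-4)·4.204) / (6) = 4.636
Iteration 3:
  x1 = (-9 - (1)·4.636) / (-3) = 4.545
  x2 = (11 - (-4)·4.545) / (6) = 4.863
Change: (0.341, 0.227) → max |·| = 0.341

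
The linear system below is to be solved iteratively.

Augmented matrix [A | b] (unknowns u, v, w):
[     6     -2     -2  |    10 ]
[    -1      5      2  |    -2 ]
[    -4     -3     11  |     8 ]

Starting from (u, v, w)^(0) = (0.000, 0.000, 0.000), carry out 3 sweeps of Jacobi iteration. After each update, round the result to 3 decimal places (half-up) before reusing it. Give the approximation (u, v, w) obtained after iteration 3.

Iteration 1:
  u = (10 - (-2)·0.000 - (-2)·0.000) / (6) = 1.667
  v = (-2 - (-1)·0.000 - (2)·0.000) / (5) = -0.400
  w = (8 - (-4)·0.000 - (-3)·0.000) / (11) = 0.727
Iteration 2:
  u = (10 - (-2)·-0.400 - (-2)·0.727) / (6) = 1.776
  v = (-2 - (-1)·1.667 - (2)·0.727) / (5) = -0.357
  w = (8 - (-4)·1.667 - (-3)·-0.400) / (11) = 1.224
Iteration 3:
  u = (10 - (-2)·-0.357 - (-2)·1.224) / (6) = 1.956
  v = (-2 - (-1)·1.776 - (2)·1.224) / (5) = -0.534
  w = (8 - (-4)·1.776 - (-3)·-0.357) / (11) = 1.276

(1.956, -0.534, 1.276)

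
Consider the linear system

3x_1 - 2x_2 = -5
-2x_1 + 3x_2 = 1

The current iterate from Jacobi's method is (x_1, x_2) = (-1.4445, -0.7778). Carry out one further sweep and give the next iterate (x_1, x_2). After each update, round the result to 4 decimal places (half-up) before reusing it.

One sweep:
  x_1 = (-5 - (-2)·-0.7778) / (3) = -2.1852
  x_2 = (1 - (-2)·-1.4445) / (3) = -0.6297

(-2.1852, -0.6297)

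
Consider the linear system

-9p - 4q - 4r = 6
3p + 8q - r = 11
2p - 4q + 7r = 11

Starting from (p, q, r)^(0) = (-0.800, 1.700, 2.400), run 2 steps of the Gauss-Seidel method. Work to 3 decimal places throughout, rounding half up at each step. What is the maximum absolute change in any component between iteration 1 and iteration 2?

1.014

Iteration 1:
  p = (6 - (-4)·1.700 - (-4)·2.400) / (-9) = -2.489
  q = (11 - (3)·-2.489 - (-1)·2.400) / (8) = 2.608
  r = (11 - (2)·-2.489 - (-4)·2.608) / (7) = 3.773
Iteration 2:
  p = (6 - (-4)·2.608 - (-4)·3.773) / (-9) = -3.503
  q = (11 - (3)·-3.503 - (-1)·3.773) / (8) = 3.160
  r = (11 - (2)·-3.503 - (-4)·3.160) / (7) = 4.378
Change: (-1.014, 0.552, 0.605) → max |·| = 1.014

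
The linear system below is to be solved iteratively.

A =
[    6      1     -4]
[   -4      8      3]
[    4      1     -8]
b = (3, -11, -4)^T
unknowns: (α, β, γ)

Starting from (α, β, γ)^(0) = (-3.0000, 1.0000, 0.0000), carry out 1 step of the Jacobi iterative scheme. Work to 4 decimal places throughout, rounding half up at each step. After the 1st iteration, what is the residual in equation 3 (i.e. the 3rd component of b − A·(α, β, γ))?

-9.4582

Iteration 1:
  α = (3 - (1)·1.0000 - (-4)·0.0000) / (6) = 0.3333
  β = (-11 - (-4)·-3.0000 - (3)·0.0000) / (8) = -2.8750
  γ = (-4 - (4)·-3.0000 - (1)·1.0000) / (-8) = -0.8750
Residual b − A·x = (0.3752, 15.9582, -9.4582)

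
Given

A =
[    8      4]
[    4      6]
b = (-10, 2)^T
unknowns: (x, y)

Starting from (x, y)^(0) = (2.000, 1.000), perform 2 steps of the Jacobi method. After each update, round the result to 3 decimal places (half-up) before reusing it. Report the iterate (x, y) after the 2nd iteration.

Iteration 1:
  x = (-10 - (4)·1.000) / (8) = -1.750
  y = (2 - (4)·2.000) / (6) = -1.000
Iteration 2:
  x = (-10 - (4)·-1.000) / (8) = -0.750
  y = (2 - (4)·-1.750) / (6) = 1.500

(-0.750, 1.500)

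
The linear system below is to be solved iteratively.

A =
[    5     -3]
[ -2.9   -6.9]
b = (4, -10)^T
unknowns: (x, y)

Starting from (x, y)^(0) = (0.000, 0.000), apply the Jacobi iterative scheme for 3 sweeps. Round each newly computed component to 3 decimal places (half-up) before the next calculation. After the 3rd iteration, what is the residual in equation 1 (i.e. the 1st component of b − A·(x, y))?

-1.096

Iteration 1:
  x = (4 - (-3)·0.000) / (5) = 0.800
  y = (-10 - (-2.9)·0.000) / (-6.9) = 1.449
Iteration 2:
  x = (4 - (-3)·1.449) / (5) = 1.669
  y = (-10 - (-2.9)·0.800) / (-6.9) = 1.113
Iteration 3:
  x = (4 - (-3)·1.113) / (5) = 1.468
  y = (-10 - (-2.9)·1.669) / (-6.9) = 0.748
Residual b − A·x = (-1.096, -0.582)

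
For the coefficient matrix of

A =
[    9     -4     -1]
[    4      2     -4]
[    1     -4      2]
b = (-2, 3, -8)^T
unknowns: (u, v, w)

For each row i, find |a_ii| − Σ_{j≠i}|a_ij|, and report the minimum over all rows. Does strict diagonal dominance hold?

row 1: |9| − (4+1) = 4
row 2: |2| − (4+4) = -6
row 3: |2| − (1+4) = -3
minimum over rows = -6 → not strictly diagonally dominant

-6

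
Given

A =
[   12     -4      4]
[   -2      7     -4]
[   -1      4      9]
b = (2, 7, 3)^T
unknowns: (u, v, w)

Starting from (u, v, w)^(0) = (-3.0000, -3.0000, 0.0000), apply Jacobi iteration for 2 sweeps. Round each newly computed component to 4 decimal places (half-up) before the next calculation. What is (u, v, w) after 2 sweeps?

(-0.2301, 1.5238, 0.1772)

Iteration 1:
  u = (2 - (-4)·-3.0000 - (4)·0.0000) / (12) = -0.8333
  v = (7 - (-2)·-3.0000 - (-4)·0.0000) / (7) = 0.1429
  w = (3 - (-1)·-3.0000 - (4)·-3.0000) / (9) = 1.3333
Iteration 2:
  u = (2 - (-4)·0.1429 - (4)·1.3333) / (12) = -0.2301
  v = (7 - (-2)·-0.8333 - (-4)·1.3333) / (7) = 1.5238
  w = (3 - (-1)·-0.8333 - (4)·0.1429) / (9) = 0.1772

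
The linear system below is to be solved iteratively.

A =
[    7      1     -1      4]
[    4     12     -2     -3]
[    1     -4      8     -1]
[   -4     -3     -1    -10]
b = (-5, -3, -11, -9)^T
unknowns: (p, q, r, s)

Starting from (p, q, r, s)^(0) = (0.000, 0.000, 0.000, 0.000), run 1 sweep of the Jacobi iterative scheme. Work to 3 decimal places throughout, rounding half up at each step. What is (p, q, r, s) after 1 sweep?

Iteration 1:
  p = (-5 - (1)·0.000 - (-1)·0.000 - (4)·0.000) / (7) = -0.714
  q = (-3 - (4)·0.000 - (-2)·0.000 - (-3)·0.000) / (12) = -0.250
  r = (-11 - (1)·0.000 - (-4)·0.000 - (-1)·0.000) / (8) = -1.375
  s = (-9 - (-4)·0.000 - (-3)·0.000 - (-1)·0.000) / (-10) = 0.900

(-0.714, -0.250, -1.375, 0.900)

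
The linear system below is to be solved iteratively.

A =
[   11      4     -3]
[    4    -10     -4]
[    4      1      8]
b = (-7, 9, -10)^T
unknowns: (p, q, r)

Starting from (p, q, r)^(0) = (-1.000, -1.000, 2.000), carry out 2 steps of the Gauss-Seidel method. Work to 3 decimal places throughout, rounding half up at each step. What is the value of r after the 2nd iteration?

-0.987

Iteration 1:
  p = (-7 - (4)·-1.000 - (-3)·2.000) / (11) = 0.273
  q = (9 - (4)·0.273 - (-4)·2.000) / (-10) = -1.591
  r = (-10 - (4)·0.273 - (1)·-1.591) / (8) = -1.188
Iteration 2:
  p = (-7 - (4)·-1.591 - (-3)·-1.188) / (11) = -0.382
  q = (9 - (4)·-0.382 - (-4)·-1.188) / (-10) = -0.578
  r = (-10 - (4)·-0.382 - (1)·-0.578) / (8) = -0.987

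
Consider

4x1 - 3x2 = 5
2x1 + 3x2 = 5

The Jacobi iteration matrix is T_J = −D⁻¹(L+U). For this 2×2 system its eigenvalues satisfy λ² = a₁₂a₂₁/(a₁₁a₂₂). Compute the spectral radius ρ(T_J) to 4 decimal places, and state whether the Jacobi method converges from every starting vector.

a₁₂a₂₁/(a₁₁a₂₂) = (-3)·(2) / ((4)·(3)) = -0.500000
ρ = √|-0.500000| = √0.500000 = 0.7071
ρ < 1, so Jacobi converges

0.7071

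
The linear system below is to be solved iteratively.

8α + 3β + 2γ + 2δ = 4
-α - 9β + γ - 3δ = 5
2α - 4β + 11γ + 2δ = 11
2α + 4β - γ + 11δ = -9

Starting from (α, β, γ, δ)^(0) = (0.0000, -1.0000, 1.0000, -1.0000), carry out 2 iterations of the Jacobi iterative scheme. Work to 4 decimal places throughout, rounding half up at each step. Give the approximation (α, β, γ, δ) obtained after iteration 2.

(0.4280, -0.4407, 0.8666, -0.8625)

Iteration 1:
  α = (4 - (3)·-1.0000 - (2)·1.0000 - (2)·-1.0000) / (8) = 0.8750
  β = (5 - (-1)·0.0000 - (1)·1.0000 - (-3)·-1.0000) / (-9) = -0.1111
  γ = (11 - (2)·0.0000 - (-4)·-1.0000 - (2)·-1.0000) / (11) = 0.8182
  δ = (-9 - (2)·0.0000 - (4)·-1.0000 - (-1)·1.0000) / (11) = -0.3636
Iteration 2:
  α = (4 - (3)·-0.1111 - (2)·0.8182 - (2)·-0.3636) / (8) = 0.4280
  β = (5 - (-1)·0.8750 - (1)·0.8182 - (-3)·-0.3636) / (-9) = -0.4407
  γ = (11 - (2)·0.8750 - (-4)·-0.1111 - (2)·-0.3636) / (11) = 0.8666
  δ = (-9 - (2)·0.8750 - (4)·-0.1111 - (-1)·0.8182) / (11) = -0.8625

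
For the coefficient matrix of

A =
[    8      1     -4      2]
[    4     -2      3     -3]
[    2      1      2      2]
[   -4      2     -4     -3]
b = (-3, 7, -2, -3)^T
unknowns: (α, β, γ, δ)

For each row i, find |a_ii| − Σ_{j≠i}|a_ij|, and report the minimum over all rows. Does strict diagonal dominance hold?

row 1: |8| − (1+4+2) = 1
row 2: |-2| − (4+3+3) = -8
row 3: |2| − (2+1+2) = -3
row 4: |-3| − (4+2+4) = -7
minimum over rows = -8 → not strictly diagonally dominant

-8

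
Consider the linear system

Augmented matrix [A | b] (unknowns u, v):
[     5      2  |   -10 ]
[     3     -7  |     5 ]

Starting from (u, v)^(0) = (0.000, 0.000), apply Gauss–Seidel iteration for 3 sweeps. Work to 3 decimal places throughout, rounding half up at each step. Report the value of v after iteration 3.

-1.348

Iteration 1:
  u = (-10 - (2)·0.000) / (5) = -2.000
  v = (5 - (3)·-2.000) / (-7) = -1.571
Iteration 2:
  u = (-10 - (2)·-1.571) / (5) = -1.372
  v = (5 - (3)·-1.372) / (-7) = -1.302
Iteration 3:
  u = (-10 - (2)·-1.302) / (5) = -1.479
  v = (5 - (3)·-1.479) / (-7) = -1.348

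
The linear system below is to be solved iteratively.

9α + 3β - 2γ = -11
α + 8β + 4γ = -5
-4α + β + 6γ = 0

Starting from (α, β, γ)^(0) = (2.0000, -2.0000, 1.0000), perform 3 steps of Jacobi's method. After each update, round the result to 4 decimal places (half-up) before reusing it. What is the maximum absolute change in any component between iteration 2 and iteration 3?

Iteration 1:
  α = (-11 - (3)·-2.0000 - (-2)·1.0000) / (9) = -0.3333
  β = (-5 - (1)·2.0000 - (4)·1.0000) / (8) = -1.3750
  γ = (0 - (-4)·2.0000 - (1)·-2.0000) / (6) = 1.6667
Iteration 2:
  α = (-11 - (3)·-1.3750 - (-2)·1.6667) / (9) = -0.3935
  β = (-5 - (1)·-0.3333 - (4)·1.6667) / (8) = -1.4167
  γ = (0 - (-4)·-0.3333 - (1)·-1.3750) / (6) = 0.0070
Iteration 3:
  α = (-11 - (3)·-1.4167 - (-2)·0.0070) / (9) = -0.7484
  β = (-5 - (1)·-0.3935 - (4)·0.0070) / (8) = -0.5793
  γ = (0 - (-4)·-0.3935 - (1)·-1.4167) / (6) = -0.0262
Change: (-0.3549, 0.8374, -0.0332) → max |·| = 0.8374

0.8374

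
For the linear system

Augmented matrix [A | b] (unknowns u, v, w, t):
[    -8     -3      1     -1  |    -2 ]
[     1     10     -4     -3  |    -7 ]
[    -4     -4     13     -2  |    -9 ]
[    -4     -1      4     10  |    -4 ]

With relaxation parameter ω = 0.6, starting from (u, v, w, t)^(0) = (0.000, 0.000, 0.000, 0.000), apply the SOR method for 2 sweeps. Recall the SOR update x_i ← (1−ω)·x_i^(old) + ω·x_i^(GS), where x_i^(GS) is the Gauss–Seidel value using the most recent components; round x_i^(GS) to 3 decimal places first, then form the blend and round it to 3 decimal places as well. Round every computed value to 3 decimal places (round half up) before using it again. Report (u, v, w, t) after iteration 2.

Iteration 1:
  u: GS value = (-2 - (-3)·0.000 - (1)·0.000 - (-1)·0.000) / (-8) = 0.250;  u ← (1−ω)·0.000 + ω·0.250 = 0.150
  v: GS value = (-7 - (1)·0.150 - (-4)·0.000 - (-3)·0.000) / (10) = -0.715;  v ← (1−ω)·0.000 + ω·-0.715 = -0.429
  w: GS value = (-9 - (-4)·0.150 - (-4)·-0.429 - (-2)·0.000) / (13) = -0.778;  w ← (1−ω)·0.000 + ω·-0.778 = -0.467
  t: GS value = (-4 - (-4)·0.150 - (-1)·-0.429 - (4)·-0.467) / (10) = -0.196;  t ← (1−ω)·0.000 + ω·-0.196 = -0.118
Iteration 2:
  u: GS value = (-2 - (-3)·-0.429 - (1)·-0.467 - (-1)·-0.118) / (-8) = 0.367;  u ← (1−ω)·0.150 + ω·0.367 = 0.280
  v: GS value = (-7 - (1)·0.280 - (-4)·-0.467 - (-3)·-0.118) / (10) = -0.950;  v ← (1−ω)·-0.429 + ω·-0.950 = -0.742
  w: GS value = (-9 - (-4)·0.280 - (-4)·-0.742 - (-2)·-0.118) / (13) = -0.853;  w ← (1−ω)·-0.467 + ω·-0.853 = -0.699
  t: GS value = (-4 - (-4)·0.280 - (-1)·-0.742 - (4)·-0.699) / (10) = -0.083;  t ← (1−ω)·-0.118 + ω·-0.083 = -0.097

(0.280, -0.742, -0.699, -0.097)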